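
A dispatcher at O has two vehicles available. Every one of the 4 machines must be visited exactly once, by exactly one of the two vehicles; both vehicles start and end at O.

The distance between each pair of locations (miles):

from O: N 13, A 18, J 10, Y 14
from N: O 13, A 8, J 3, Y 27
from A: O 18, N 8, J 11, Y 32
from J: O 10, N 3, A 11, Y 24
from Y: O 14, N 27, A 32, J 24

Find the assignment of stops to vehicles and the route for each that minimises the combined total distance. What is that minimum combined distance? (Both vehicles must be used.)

67 miles — the smallest possible combined total.

There are 2^3 − 1 = 7 ways to divide the 4 stops into two non-empty groups. For each, the best each vehicle can do is its own shortest tour through its group:
  {N} + {A, J, Y}: 26 + 67 = 93
  {A} + {N, J, Y}: 36 + 54 = 90
  {N, A} + {J, Y}: 39 + 48 = 87
  {J} + {N, A, Y}: 20 + 67 = 87
  {N, J} + {A, Y}: 26 + 64 = 90
  {A, J} + {N, Y}: 39 + 54 = 93
  … (7 splits in total)
  {N, A, J} + {Y}: 39 + 28 = 67  ← best
Best: vehicle 1 O → A → N → J → O = 39; vehicle 2 O → Y → O = 28; combined 67.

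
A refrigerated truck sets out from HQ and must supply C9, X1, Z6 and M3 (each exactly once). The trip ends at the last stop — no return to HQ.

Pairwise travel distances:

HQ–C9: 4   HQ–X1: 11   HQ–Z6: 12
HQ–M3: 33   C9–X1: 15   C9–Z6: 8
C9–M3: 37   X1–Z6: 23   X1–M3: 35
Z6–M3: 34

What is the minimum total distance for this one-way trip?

Minimum one-way distance = 68.

There are 4! = 24 possible orderings.
HQ - C9 - X1 - Z6 - M3: 4+15+23+34 = 76
HQ - C9 - X1 - M3 - Z6: 4+15+35+34 = 88
HQ - C9 - Z6 - X1 - M3: 4+8+23+35 = 70
HQ - C9 - Z6 - M3 - X1: 4+8+34+35 = 81
HQ - C9 - M3 - X1 - Z6: 4+37+35+23 = 99
HQ - C9 - M3 - Z6 - X1: 4+37+34+23 = 98
HQ - X1 - C9 - Z6 - M3: 11+15+8+34 = 68
HQ - X1 - C9 - M3 - Z6: 11+15+37+34 = 97
HQ - X1 - Z6 - C9 - M3: 11+23+8+37 = 79
HQ - X1 - Z6 - M3 - C9: 11+23+34+37 = 105
HQ - X1 - M3 - C9 - Z6: 11+35+37+8 = 91
HQ - X1 - M3 - Z6 - C9: 11+35+34+8 = 88
HQ - Z6 - C9 - X1 - M3: 12+8+15+35 = 70
HQ - Z6 - C9 - M3 - X1: 12+8+37+35 = 92
… (10 more)
The minimum is 68.
One shortest path: HQ → X1 → C9 → Z6 → M3.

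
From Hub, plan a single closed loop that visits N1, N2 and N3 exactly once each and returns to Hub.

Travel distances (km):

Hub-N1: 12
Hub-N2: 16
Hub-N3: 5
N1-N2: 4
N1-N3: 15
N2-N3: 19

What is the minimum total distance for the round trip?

Hub-N1-N2-N3-Hub: 12+4+19+5 = 40
Hub-N1-N3-N2-Hub: 12+15+19+16 = 62
Hub-N2-N1-N3-Hub: 16+4+15+5 = 40
The minimum is 40.
One optimal route: Hub → N1 → N2 → N3 → Hub (or its reverse).

40 km — the shortest possible round trip.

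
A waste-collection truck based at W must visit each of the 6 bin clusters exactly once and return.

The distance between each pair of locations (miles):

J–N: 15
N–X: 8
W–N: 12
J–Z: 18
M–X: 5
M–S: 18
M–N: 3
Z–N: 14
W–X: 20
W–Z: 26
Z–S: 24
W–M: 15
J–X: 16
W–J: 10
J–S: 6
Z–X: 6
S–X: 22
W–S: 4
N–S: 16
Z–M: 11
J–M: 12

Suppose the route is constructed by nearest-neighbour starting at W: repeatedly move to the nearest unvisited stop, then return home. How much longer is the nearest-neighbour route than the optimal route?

W: S=4, J=10, N=12, M=15, X=20, Z=26 ⇒ S
S: J=6, N=16, M=18, X=22, Z=24 ⇒ J
J: M=12, N=15, X=16, Z=18 ⇒ M
M: N=3, X=5, Z=11 ⇒ N
N: X=8, Z=14 ⇒ X
X: Z=6 ⇒ Z
NN route W → S → J → M → N → X → Z → W costs 65.
Optimal: W → N → M → X → Z → J → S → W costs 54 (by enumerating all 360 distinct tours).
Excess = 65 − 54 = 11.

Excess over optimum: 11 miles.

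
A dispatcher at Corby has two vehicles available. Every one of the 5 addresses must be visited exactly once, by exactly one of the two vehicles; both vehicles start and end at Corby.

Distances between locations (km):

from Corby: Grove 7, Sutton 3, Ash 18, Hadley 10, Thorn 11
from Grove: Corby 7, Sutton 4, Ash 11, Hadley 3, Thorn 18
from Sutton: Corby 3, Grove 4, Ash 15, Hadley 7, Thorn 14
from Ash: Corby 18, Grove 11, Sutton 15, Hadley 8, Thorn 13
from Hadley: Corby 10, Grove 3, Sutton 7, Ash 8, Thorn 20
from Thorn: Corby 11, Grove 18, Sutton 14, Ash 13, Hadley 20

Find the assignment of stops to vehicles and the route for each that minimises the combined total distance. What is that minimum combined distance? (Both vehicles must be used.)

Minimum combined distance: 48 km.

Try each way of splitting the stops between the two vehicles (each non-empty) and, for each split, find the best tour for each vehicle:
  {Grove} + {Sutton, Ash, Hadley, Thorn}: 14 + 42 = 56
  {Sutton} + {Grove, Ash, Hadley, Thorn}: 6 + 42 = 48
  {Grove, Sutton} + {Ash, Hadley, Thorn}: 14 + 42 = 56
  {Ash} + {Grove, Sutton, Hadley, Thorn}: 36 + 41 = 77
  {Grove, Ash} + {Sutton, Hadley, Thorn}: 36 + 41 = 77
  {Sutton, Ash} + {Grove, Hadley, Thorn}: 36 + 41 = 77
  … (15 splits in total)
Best: vehicle 1 Corby → Sutton → Corby = 6; vehicle 2 Corby → Grove → Hadley → Ash → Thorn → Corby = 42; combined 48.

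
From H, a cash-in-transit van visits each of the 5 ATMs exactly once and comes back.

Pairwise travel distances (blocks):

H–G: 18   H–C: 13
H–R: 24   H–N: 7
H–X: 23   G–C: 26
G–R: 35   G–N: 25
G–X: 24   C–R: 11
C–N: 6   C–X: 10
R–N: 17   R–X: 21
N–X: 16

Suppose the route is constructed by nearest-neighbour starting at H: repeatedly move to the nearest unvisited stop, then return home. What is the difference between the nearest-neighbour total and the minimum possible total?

From H: N=7, C=13, G=18, X=23, R=24 → choose N (7).
From N: C=6, X=16, R=17, G=25 → choose C (6).
From C: X=10, R=11, G=26 → choose X (10).
From X: R=21, G=24 → choose R (21).
From R: G=35 → choose G (35).
NN route H → N → C → X → R → G → H costs 97.
Optimal: H → G → X → C → R → N → H costs 87 (by enumerating all 60 distinct tours).
Excess = 97 − 87 = 10.

Excess over optimum: 10 blocks.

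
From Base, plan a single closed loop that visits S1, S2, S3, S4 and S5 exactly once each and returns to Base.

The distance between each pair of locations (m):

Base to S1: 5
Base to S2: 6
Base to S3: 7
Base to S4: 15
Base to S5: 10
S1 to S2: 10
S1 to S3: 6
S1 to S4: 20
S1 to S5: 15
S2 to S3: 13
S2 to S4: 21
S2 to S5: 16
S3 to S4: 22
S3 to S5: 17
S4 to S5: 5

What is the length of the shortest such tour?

59 m — the shortest possible round trip.

With 5 stops there are 5!/2 = 60 distinct round trips (a route and its reverse cost the same).
Base → S1 → S2 → S3 → S4 → S5 → Base: 5+10+13+22+5+10 = 65
Base → S1 → S2 → S3 → S5 → S4 → Base: 5+10+13+17+5+15 = 65
Base → S1 → S2 → S4 → S3 → S5 → Base: 5+10+21+22+17+10 = 85
Base → S1 → S2 → S4 → S5 → S3 → Base: 5+10+21+5+17+7 = 65
Base → S1 → S2 → S5 → S3 → S4 → Base: 5+10+16+17+22+15 = 85
Base → S1 → S2 → S5 → S4 → S3 → Base: 5+10+16+5+22+7 = 65
Base → S1 → S3 → S2 → S4 → S5 → Base: 5+6+13+21+5+10 = 60
Base → S1 → S3 → S2 → S5 → S4 → Base: 5+6+13+16+5+15 = 60
Base → S1 → S3 → S4 → S2 → S5 → Base: 5+6+22+21+16+10 = 80
Base → S1 → S3 → S4 → S5 → S2 → Base: 5+6+22+5+16+6 = 60
Base → S1 → S3 → S5 → S2 → S4 → Base: 5+6+17+16+21+15 = 80
Base → S1 → S3 → S5 → S4 → S2 → Base: 5+6+17+5+21+6 = 60
Base → S1 → S4 → S2 → S3 → S5 → Base: 5+20+21+13+17+10 = 86
Base → S1 → S4 → S2 → S5 → S3 → Base: 5+20+21+16+17+7 = 86
… (46 more)
Base → S2 → S1 → S3 → S4 → S5 → Base: 6+10+6+22+5+10 = 59  ← best
The minimum is 59.
One optimal route: Base → S2 → S1 → S3 → S4 → S5 → Base (or its reverse).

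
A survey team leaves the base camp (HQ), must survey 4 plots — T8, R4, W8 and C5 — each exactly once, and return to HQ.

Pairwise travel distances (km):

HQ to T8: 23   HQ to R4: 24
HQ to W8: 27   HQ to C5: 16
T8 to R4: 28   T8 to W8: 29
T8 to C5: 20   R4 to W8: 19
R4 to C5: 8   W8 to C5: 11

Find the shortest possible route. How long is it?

Shortest round trip = 95 km.

HQ → T8 → R4 → W8 → C5 → HQ: 23+28+19+11+16 = 97
HQ → T8 → R4 → C5 → W8 → HQ: 23+28+8+11+27 = 97
HQ → T8 → W8 → R4 → C5 → HQ: 23+29+19+8+16 = 95
HQ → T8 → W8 → C5 → R4 → HQ: 23+29+11+8+24 = 95
HQ → T8 → C5 → R4 → W8 → HQ: 23+20+8+19+27 = 97
HQ → T8 → C5 → W8 → R4 → HQ: 23+20+11+19+24 = 97
HQ → R4 → T8 → W8 → C5 → HQ: 24+28+29+11+16 = 108
HQ → R4 → T8 → C5 → W8 → HQ: 24+28+20+11+27 = 110
HQ → R4 → W8 → T8 → C5 → HQ: 24+19+29+20+16 = 108
HQ → R4 → C5 → T8 → W8 → HQ: 24+8+20+29+27 = 108
HQ → W8 → T8 → R4 → C5 → HQ: 27+29+28+8+16 = 108
HQ → W8 → R4 → T8 → C5 → HQ: 27+19+28+20+16 = 110
The minimum is 95.
One optimal route: HQ → T8 → W8 → R4 → C5 → HQ (or its reverse).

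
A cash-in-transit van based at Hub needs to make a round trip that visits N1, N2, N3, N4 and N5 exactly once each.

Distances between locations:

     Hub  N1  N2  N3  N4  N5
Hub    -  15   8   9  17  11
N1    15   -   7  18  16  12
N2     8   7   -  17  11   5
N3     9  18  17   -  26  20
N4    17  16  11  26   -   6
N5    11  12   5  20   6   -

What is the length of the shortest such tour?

62 — the shortest possible round trip.

Hub→N1→N2→N3→N4→N5→Hub: 15+7+17+26+6+11 = 82
Hub→N1→N2→N3→N5→N4→Hub: 15+7+17+20+6+17 = 82
Hub→N1→N2→N4→N3→N5→Hub: 15+7+11+26+20+11 = 90
Hub→N1→N2→N4→N5→N3→Hub: 15+7+11+6+20+9 = 68
Hub→N1→N2→N5→N3→N4→Hub: 15+7+5+20+26+17 = 90
Hub→N1→N2→N5→N4→N3→Hub: 15+7+5+6+26+9 = 68
Hub→N1→N3→N2→N4→N5→Hub: 15+18+17+11+6+11 = 78
Hub→N1→N3→N2→N5→N4→Hub: 15+18+17+5+6+17 = 78
Hub→N1→N3→N4→N2→N5→Hub: 15+18+26+11+5+11 = 86
Hub→N1→N3→N4→N5→N2→Hub: 15+18+26+6+5+8 = 78
Hub→N1→N3→N5→N2→N4→Hub: 15+18+20+5+11+17 = 86
Hub→N1→N3→N5→N4→N2→Hub: 15+18+20+6+11+8 = 78
Hub→N1→N4→N2→N3→N5→Hub: 15+16+11+17+20+11 = 90
Hub→N1→N4→N2→N5→N3→Hub: 15+16+11+5+20+9 = 76
… (46 more)
Hub→N2→N5→N4→N1→N3→Hub: 8+5+6+16+18+9 = 62  ← best
The minimum is 62.
One optimal route: Hub → N2 → N5 → N4 → N1 → N3 → Hub (or its reverse).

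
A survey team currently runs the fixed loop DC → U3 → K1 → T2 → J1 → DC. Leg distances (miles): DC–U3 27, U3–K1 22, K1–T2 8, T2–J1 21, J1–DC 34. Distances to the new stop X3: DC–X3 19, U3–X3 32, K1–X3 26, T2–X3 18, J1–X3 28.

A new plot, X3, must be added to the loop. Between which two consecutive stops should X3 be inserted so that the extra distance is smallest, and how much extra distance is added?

Insertion cost between consecutive stops i–j is d(i,X3) + d(X3,j) − d(i,j):
  between DC and U3: 19 + 32 − 27 = 24
  between U3 and K1: 32 + 26 − 22 = 36
  between K1 and T2: 26 + 18 − 8 = 36
  between T2 and J1: 18 + 28 − 21 = 25
  between J1 and DC: 28 + 19 − 34 = 13
Cheapest insertion is between J1 and DC, adding 13.
New total = 112 + 13 = 125.

+13 miles — insert X3 between J1 and DC.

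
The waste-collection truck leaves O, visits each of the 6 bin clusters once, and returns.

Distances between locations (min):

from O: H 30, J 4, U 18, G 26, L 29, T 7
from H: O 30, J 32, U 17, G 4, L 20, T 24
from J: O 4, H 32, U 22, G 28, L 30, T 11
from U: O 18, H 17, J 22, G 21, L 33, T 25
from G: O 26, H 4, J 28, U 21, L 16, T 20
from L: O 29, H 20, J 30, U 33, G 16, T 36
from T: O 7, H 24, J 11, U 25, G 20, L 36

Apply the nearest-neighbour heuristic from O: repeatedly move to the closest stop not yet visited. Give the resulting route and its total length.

From O: distances to unvisited — J=4, T=7, U=18, G=26, L=29, H=30. Nearest is J (4).
From J: distances to unvisited — T=11, U=22, G=28, L=30, H=32. Nearest is T (11).
From T: distances to unvisited — G=20, H=24, U=25, L=36. Nearest is G (20).
From G: distances to unvisited — H=4, L=16, U=21. Nearest is H (4).
From H: distances to unvisited — U=17, L=20. Nearest is U (17).
From U: distances to unvisited — L=33. Nearest is L (33).
Return L→O: 29.
Total = 4 + 11 + 20 + 4 + 17 + 33 + 29 = 118.

Nearest-neighbour total = 118 min; route O → J → T → G → H → U → L → O.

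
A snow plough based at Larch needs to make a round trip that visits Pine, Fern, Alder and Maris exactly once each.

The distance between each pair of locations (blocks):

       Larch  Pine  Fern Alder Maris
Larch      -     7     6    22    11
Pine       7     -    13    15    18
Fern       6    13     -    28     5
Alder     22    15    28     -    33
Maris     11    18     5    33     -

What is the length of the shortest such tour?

Shortest round trip = 66 blocks.

Larch - Pine - Fern - Alder - Maris - Larch: 7+13+28+33+11 = 92
Larch - Pine - Fern - Maris - Alder - Larch: 7+13+5+33+22 = 80
Larch - Pine - Alder - Fern - Maris - Larch: 7+15+28+5+11 = 66
Larch - Pine - Alder - Maris - Fern - Larch: 7+15+33+5+6 = 66
Larch - Pine - Maris - Fern - Alder - Larch: 7+18+5+28+22 = 80
Larch - Pine - Maris - Alder - Fern - Larch: 7+18+33+28+6 = 92
Larch - Fern - Pine - Alder - Maris - Larch: 6+13+15+33+11 = 78
Larch - Fern - Pine - Maris - Alder - Larch: 6+13+18+33+22 = 92
Larch - Fern - Alder - Pine - Maris - Larch: 6+28+15+18+11 = 78
Larch - Fern - Maris - Pine - Alder - Larch: 6+5+18+15+22 = 66
Larch - Alder - Pine - Fern - Maris - Larch: 22+15+13+5+11 = 66
Larch - Alder - Fern - Pine - Maris - Larch: 22+28+13+18+11 = 92
The minimum is 66.
One optimal route: Larch → Pine → Alder → Fern → Maris → Larch (or its reverse).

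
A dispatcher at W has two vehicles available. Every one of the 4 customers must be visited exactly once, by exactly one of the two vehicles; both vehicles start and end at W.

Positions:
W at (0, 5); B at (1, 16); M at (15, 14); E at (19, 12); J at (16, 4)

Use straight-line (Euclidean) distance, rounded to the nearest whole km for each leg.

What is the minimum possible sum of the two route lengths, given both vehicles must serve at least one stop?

Check every non-empty split of the stops between the two vehicles; for each half take its own optimal tour:
  {B} + {M, E, J}: 22 + 46 = 68
  {M} + {B, E, J}: 34 + 54 = 88
  {B, M} + {E, J}: 42 + 45 = 87
  {E} + {B, M, J}: 40 + 51 = 91
  {B, E} + {M, J}: 49 + 43 = 92
  {M, E} + {B, J}: 41 + 46 = 87
  … (7 splits in total)
Best: vehicle 1 W → B → W = 22; vehicle 2 W → M → E → J → W = 46; combined 68.

Minimum combined distance: 68 km.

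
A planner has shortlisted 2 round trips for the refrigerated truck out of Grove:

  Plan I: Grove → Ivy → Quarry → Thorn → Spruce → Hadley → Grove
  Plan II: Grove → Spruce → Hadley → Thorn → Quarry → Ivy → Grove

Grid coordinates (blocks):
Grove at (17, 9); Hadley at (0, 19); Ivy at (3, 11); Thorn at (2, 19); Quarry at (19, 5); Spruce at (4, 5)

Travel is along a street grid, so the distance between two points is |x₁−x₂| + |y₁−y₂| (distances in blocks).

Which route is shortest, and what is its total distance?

Plan I: 16 + 22 + 31 + 16 + 18 + 27 = 130
Plan II: 17 + 18 + 2 + 31 + 22 + 16 = 106

Shortest is Plan II, total 106 blocks.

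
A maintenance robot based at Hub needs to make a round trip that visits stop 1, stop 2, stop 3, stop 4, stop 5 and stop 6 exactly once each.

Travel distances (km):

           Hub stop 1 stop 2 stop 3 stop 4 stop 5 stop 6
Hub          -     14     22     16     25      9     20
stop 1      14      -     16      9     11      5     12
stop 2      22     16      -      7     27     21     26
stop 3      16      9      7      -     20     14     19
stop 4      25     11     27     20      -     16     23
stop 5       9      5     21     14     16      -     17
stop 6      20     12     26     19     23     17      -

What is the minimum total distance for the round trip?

Minimum total distance: 96 km.

With 6 stops there are 6!/2 = 360 distinct round trips (a route and its reverse cost the same).
Hub → stop 1 → stop 2 → stop 3 → stop 4 → stop 5 → stop 6 → Hub: 14+16+7+20+16+17+20 = 110
Hub → stop 1 → stop 2 → stop 3 → stop 4 → stop 6 → stop 5 → Hub: 14+16+7+20+23+17+9 = 106
Hub → stop 1 → stop 2 → stop 3 → stop 5 → stop 4 → stop 6 → Hub: 14+16+7+14+16+23+20 = 110
Hub → stop 1 → stop 2 → stop 3 → stop 5 → stop 6 → stop 4 → Hub: 14+16+7+14+17+23+25 = 116
Hub → stop 1 → stop 2 → stop 3 → stop 6 → stop 4 → stop 5 → Hub: 14+16+7+19+23+16+9 = 104
Hub → stop 1 → stop 2 → stop 3 → stop 6 → stop 5 → stop 4 → Hub: 14+16+7+19+17+16+25 = 114
Hub → stop 1 → stop 2 → stop 4 → stop 3 → stop 5 → stop 6 → Hub: 14+16+27+20+14+17+20 = 128
Hub → stop 1 → stop 2 → stop 4 → stop 3 → stop 6 → stop 5 → Hub: 14+16+27+20+19+17+9 = 122
… (352 more)
Hub → stop 2 → stop 3 → stop 6 → stop 1 → stop 4 → stop 5 → Hub: 22+7+19+12+11+16+9 = 96  ← best
The minimum is 96.
One optimal route: Hub → stop 2 → stop 3 → stop 6 → stop 1 → stop 4 → stop 5 → Hub (or its reverse).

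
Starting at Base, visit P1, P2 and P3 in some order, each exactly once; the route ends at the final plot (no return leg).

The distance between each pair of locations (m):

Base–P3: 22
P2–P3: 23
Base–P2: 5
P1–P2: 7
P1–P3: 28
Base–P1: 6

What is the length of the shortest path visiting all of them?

There are 3! = 6 possible orderings.
Base → P1 → P2 → P3: 6+7+23 = 36
Base → P1 → P3 → P2: 6+28+23 = 57
Base → P2 → P1 → P3: 5+7+28 = 40
Base → P2 → P3 → P1: 5+23+28 = 56
Base → P3 → P1 → P2: 22+28+7 = 57
Base → P3 → P2 → P1: 22+23+7 = 52
The minimum is 36.
One shortest path: Base → P1 → P2 → P3.

Minimum one-way distance = 36 m.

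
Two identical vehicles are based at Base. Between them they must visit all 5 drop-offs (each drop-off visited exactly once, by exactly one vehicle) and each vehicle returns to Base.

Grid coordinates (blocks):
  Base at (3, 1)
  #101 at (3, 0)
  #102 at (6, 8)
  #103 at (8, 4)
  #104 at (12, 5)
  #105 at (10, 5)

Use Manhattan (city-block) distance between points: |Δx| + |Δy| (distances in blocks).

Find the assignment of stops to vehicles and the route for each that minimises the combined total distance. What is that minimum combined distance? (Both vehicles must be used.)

Minimum combined distance: 34 blocks.

Try each way of splitting the stops between the two vehicles (each non-empty) and, for each split, find the best tour for each vehicle:
  {#101} + {#102, #103, #104, #105}: 2 + 32 = 34
  {#102} + {#101, #103, #104, #105}: 20 + 28 = 48
  {#101, #102} + {#103, #104, #105}: 22 + 26 = 48
  {#103} + {#101, #102, #104, #105}: 16 + 34 = 50
  {#101, #103} + {#102, #104, #105}: 18 + 32 = 50
  {#102, #103} + {#101, #104, #105}: 24 + 28 = 52
  … (15 splits in total)
Best: vehicle 1 Base → #101 → Base = 2; vehicle 2 Base → #102 → #104 → #105 → #103 → Base = 32; combined 34.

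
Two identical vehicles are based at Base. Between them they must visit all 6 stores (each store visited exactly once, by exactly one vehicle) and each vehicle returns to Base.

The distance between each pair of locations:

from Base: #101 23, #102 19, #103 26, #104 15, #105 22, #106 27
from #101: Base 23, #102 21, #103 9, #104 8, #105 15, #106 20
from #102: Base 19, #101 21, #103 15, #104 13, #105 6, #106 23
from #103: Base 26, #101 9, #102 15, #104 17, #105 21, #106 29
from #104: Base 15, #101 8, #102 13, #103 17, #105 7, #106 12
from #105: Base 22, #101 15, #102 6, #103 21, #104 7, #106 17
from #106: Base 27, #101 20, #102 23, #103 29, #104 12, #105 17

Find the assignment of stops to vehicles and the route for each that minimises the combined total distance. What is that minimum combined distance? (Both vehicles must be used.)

127 — the smallest possible combined total.

Try each way of splitting the stops between the two vehicles (each non-empty) and, for each split, find the best tour for each vehicle:
  {#101} + {#102, #103, #104, #105, #106}: 46 + 91 = 137
  {#102} + {#101, #103, #104, #105, #106}: 38 + 94 = 132
  {#101, #102} + {#103, #104, #105, #106}: 63 + 91 = 154
  {#103} + {#101, #102, #104, #105, #106}: 52 + 85 = 137
  {#101, #103} + {#102, #104, #105, #106}: 58 + 69 = 127
  {#102, #103} + {#101, #104, #105, #106}: 60 + 82 = 142
  … (31 splits in total)
Best: vehicle 1 Base → #101 → #103 → Base = 58; vehicle 2 Base → #102 → #105 → #106 → #104 → Base = 69; combined 127.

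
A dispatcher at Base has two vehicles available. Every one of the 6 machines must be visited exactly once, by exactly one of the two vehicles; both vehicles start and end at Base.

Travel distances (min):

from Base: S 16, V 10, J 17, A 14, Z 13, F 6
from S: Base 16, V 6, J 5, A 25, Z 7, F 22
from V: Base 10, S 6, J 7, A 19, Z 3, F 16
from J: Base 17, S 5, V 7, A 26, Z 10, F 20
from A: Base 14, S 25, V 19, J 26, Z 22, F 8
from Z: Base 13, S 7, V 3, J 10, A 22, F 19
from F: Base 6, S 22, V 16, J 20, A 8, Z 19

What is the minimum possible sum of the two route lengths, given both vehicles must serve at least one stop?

Try each way of splitting the stops between the two vehicles (each non-empty) and, for each split, find the best tour for each vehicle:
  {S} + {V, J, A, Z, F}: 32 + 63 = 95
  {V} + {S, J, A, Z, F}: 20 + 65 = 85
  {S, V} + {J, A, Z, F}: 32 + 63 = 95
  {J} + {S, V, A, Z, F}: 34 + 59 = 93
  {S, J} + {V, A, Z, F}: 38 + 49 = 87
  {V, J} + {S, A, Z, F}: 34 + 59 = 93
  … (31 splits in total)
  {S, V, J, Z} + {A, F}: 42 + 28 = 70  ← best
Best: vehicle 1 Base → V → J → S → Z → Base = 42; vehicle 2 Base → A → F → Base = 28; combined 70.

70 min — the smallest possible combined total.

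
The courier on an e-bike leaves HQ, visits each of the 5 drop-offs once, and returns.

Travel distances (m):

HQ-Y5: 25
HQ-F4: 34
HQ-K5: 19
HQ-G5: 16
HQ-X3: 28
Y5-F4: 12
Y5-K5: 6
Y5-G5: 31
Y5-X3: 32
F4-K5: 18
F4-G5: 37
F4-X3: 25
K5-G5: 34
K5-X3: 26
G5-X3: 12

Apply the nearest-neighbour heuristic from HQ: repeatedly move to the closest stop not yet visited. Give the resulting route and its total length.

From HQ: distances to unvisited — G5=16, K5=19, Y5=25, X3=28, F4=34. Nearest is G5 (16).
From G5: distances to unvisited — X3=12, Y5=31, K5=34, F4=37. Nearest is X3 (12).
From X3: distances to unvisited — F4=25, K5=26, Y5=32. Nearest is F4 (25).
From F4: distances to unvisited — Y5=12, K5=18. Nearest is Y5 (12).
From Y5: distances to unvisited — K5=6. Nearest is K5 (6).
Return K5→HQ: 19.
Total = 16 + 12 + 25 + 12 + 6 + 19 = 90.

90 m along HQ → G5 → X3 → F4 → Y5 → K5 → HQ.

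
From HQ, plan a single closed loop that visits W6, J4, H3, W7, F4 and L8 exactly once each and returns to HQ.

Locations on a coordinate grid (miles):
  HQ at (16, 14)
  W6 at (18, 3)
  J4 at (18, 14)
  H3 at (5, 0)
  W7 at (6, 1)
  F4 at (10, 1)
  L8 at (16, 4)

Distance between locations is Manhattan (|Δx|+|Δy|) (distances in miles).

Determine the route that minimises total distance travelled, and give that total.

54 miles — the shortest possible round trip.

HQ - W6 - J4 - H3 - W7 - F4 - L8 - HQ: 13+11+27+2+4+9+10 = 76
HQ - W6 - J4 - H3 - W7 - L8 - F4 - HQ: 13+11+27+2+13+9+19 = 94
HQ - W6 - J4 - H3 - F4 - W7 - L8 - HQ: 13+11+27+6+4+13+10 = 84
HQ - W6 - J4 - H3 - F4 - L8 - W7 - HQ: 13+11+27+6+9+13+23 = 102
HQ - W6 - J4 - H3 - L8 - W7 - F4 - HQ: 13+11+27+15+13+4+19 = 102
HQ - W6 - J4 - H3 - L8 - F4 - W7 - HQ: 13+11+27+15+9+4+23 = 102
HQ - W6 - J4 - W7 - H3 - F4 - L8 - HQ: 13+11+25+2+6+9+10 = 76
HQ - W6 - J4 - W7 - H3 - L8 - F4 - HQ: 13+11+25+2+15+9+19 = 94
… (352 more)
HQ - J4 - W6 - H3 - W7 - F4 - L8 - HQ: 2+11+16+2+4+9+10 = 54  ← best
The minimum is 54.
One optimal route: HQ → J4 → W6 → H3 → W7 → F4 → L8 → HQ (or its reverse).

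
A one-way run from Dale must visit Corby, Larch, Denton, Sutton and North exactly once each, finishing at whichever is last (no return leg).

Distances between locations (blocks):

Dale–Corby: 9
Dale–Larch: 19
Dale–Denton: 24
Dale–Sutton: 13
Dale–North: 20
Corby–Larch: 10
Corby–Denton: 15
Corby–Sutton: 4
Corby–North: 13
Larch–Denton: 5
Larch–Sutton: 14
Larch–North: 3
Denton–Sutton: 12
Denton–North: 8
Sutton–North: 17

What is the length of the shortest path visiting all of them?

33 blocks — the minimum one-way total.

There are 5! = 120 possible orderings.
Dale → Corby → Larch → Denton → Sutton → North: 9+10+5+12+17 = 53
Dale → Corby → Larch → Denton → North → Sutton: 9+10+5+8+17 = 49
Dale → Corby → Larch → Sutton → Denton → North: 9+10+14+12+8 = 53
Dale → Corby → Larch → Sutton → North → Denton: 9+10+14+17+8 = 58
Dale → Corby → Larch → North → Denton → Sutton: 9+10+3+8+12 = 42
Dale → Corby → Larch → North → Sutton → Denton: 9+10+3+17+12 = 51
Dale → Corby → Denton → Larch → Sutton → North: 9+15+5+14+17 = 60
Dale → Corby → Denton → Larch → North → Sutton: 9+15+5+3+17 = 49
Dale → Corby → Denton → Sutton → Larch → North: 9+15+12+14+3 = 53
Dale → Corby → Denton → Sutton → North → Larch: 9+15+12+17+3 = 56
Dale → Corby → Denton → North → Larch → Sutton: 9+15+8+3+14 = 49
Dale → Corby → Denton → North → Sutton → Larch: 9+15+8+17+14 = 63
Dale → Corby → Sutton → Larch → Denton → North: 9+4+14+5+8 = 40
Dale → Corby → Sutton → Larch → North → Denton: 9+4+14+3+8 = 38
… (106 more)
Dale → Corby → Sutton → Denton → Larch → North: 9+4+12+5+3 = 33  ← best
The minimum is 33.
One shortest path: Dale → Corby → Sutton → Denton → Larch → North.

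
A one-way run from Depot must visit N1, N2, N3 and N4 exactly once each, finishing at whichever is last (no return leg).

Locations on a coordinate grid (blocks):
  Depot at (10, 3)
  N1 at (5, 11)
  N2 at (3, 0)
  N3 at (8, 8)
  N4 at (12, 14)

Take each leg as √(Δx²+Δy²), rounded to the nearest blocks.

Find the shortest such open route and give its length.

Shortest open route: 29 blocks.

There are 4! = 24 possible orderings.
Depot → N1 → N2 → N3 → N4: 9+11+9+7 = 36
Depot → N1 → N2 → N4 → N3: 9+11+17+7 = 44
Depot → N1 → N3 → N2 → N4: 9+4+9+17 = 39
Depot → N1 → N3 → N4 → N2: 9+4+7+17 = 37
Depot → N1 → N4 → N2 → N3: 9+8+17+9 = 43
Depot → N1 → N4 → N3 → N2: 9+8+7+9 = 33
Depot → N2 → N1 → N3 → N4: 8+11+4+7 = 30
Depot → N2 → N1 → N4 → N3: 8+11+8+7 = 34
Depot → N2 → N3 → N1 → N4: 8+9+4+8 = 29
Depot → N2 → N3 → N4 → N1: 8+9+7+8 = 32
Depot → N2 → N4 → N1 → N3: 8+17+8+4 = 37
Depot → N2 → N4 → N3 → N1: 8+17+7+4 = 36
Depot → N3 → N1 → N2 → N4: 5+4+11+17 = 37
Depot → N3 → N1 → N4 → N2: 5+4+8+17 = 34
… (10 more)
The minimum is 29.
One shortest path: Depot → N2 → N3 → N1 → N4.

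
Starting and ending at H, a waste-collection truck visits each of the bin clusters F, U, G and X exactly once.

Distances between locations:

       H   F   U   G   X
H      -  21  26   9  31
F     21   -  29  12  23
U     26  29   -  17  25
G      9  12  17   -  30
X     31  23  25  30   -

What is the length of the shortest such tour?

95 — the shortest possible round trip.

There are 12 distinct closed tours to check (reversals are equivalent).
H - F - U - G - X - H: 21+29+17+30+31 = 128
H - F - U - X - G - H: 21+29+25+30+9 = 114
H - F - G - U - X - H: 21+12+17+25+31 = 106
H - F - G - X - U - H: 21+12+30+25+26 = 114
H - F - X - U - G - H: 21+23+25+17+9 = 95
H - F - X - G - U - H: 21+23+30+17+26 = 117
H - U - F - G - X - H: 26+29+12+30+31 = 128
H - U - F - X - G - H: 26+29+23+30+9 = 117
H - U - G - F - X - H: 26+17+12+23+31 = 109
H - U - X - F - G - H: 26+25+23+12+9 = 95
H - G - F - U - X - H: 9+12+29+25+31 = 106
H - G - U - F - X - H: 9+17+29+23+31 = 109
The minimum is 95.
One optimal route: H → F → X → U → G → H (or its reverse).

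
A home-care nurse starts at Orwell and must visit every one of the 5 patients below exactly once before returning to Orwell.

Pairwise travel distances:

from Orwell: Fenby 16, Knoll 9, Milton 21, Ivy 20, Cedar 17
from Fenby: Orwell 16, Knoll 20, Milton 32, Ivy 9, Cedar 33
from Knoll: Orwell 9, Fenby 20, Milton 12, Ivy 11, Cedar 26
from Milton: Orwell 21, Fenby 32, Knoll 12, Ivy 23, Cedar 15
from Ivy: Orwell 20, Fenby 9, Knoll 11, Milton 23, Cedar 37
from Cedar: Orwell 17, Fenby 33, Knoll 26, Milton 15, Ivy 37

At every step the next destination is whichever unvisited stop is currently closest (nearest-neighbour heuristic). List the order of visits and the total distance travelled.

Orwell → [Knoll:9 / Fenby:16 / Cedar:17 / Ivy:20 / Milton:21] → Knoll (9)
Knoll → [Ivy:11 / Milton:12 / Fenby:20 / Cedar:26] → Ivy (11)
Ivy → [Fenby:9 / Milton:23 / Cedar:37] → Fenby (9)
Fenby → [Milton:32 / Cedar:33] → Milton (32)
Milton → [Cedar:15] → Cedar (15)
Return Cedar→Orwell: 17.
Total = 9 + 11 + 9 + 32 + 15 + 17 = 93.

93 along Orwell → Knoll → Ivy → Fenby → Milton → Cedar → Orwell.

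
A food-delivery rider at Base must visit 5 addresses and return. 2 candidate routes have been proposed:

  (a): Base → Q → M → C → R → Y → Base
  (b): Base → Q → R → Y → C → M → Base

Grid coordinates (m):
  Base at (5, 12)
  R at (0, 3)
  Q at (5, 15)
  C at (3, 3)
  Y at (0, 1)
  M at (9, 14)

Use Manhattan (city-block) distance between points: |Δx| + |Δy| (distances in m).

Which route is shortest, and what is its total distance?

(a): 3 + 5 + 17 + 3 + 2 + 16 = 46
(b): 3 + 17 + 2 + 5 + 17 + 6 = 50

Shortest is (a), total 46 m.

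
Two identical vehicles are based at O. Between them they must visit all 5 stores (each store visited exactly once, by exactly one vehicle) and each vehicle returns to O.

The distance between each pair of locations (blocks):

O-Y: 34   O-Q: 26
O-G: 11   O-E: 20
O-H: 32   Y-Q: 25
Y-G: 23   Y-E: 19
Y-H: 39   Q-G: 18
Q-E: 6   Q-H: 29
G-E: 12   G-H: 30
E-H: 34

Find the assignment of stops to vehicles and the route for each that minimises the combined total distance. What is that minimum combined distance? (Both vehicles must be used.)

There are 2^4 − 1 = 15 ways to divide the 5 stops into two non-empty groups. For each, the best each vehicle can do is its own shortest tour through its group:
  {Y} + {Q, G, E, H}: 68 + 90 = 158
  {Q} + {Y, G, E, H}: 52 + 113 = 165
  {Y, Q} + {G, E, H}: 85 + 89 = 174
  {G} + {Y, Q, E, H}: 22 + 120 = 142
  {Y, G} + {Q, E, H}: 68 + 87 = 155
  {Q, G} + {Y, E, H}: 55 + 110 = 165
  … (15 splits in total)
Best: vehicle 1 O → G → O = 22; vehicle 2 O → Y → E → Q → H → O = 120; combined 142.

142 blocks — the smallest possible combined total.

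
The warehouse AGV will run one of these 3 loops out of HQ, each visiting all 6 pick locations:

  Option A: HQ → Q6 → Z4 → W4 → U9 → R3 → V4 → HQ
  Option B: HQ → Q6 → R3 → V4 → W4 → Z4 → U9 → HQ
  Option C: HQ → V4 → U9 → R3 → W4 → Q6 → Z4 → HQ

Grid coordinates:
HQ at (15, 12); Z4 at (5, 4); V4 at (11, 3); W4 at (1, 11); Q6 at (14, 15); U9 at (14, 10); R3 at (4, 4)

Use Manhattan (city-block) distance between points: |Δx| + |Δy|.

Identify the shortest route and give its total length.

80 — Option B is the shortest.

Option A: 4 + 20 + 11 + 14 + 16 + 8 + 13 = 86
Option B: 4 + 21 + 8 + 18 + 11 + 15 + 3 = 80
Option C: 13 + 10 + 16 + 10 + 17 + 20 + 18 = 104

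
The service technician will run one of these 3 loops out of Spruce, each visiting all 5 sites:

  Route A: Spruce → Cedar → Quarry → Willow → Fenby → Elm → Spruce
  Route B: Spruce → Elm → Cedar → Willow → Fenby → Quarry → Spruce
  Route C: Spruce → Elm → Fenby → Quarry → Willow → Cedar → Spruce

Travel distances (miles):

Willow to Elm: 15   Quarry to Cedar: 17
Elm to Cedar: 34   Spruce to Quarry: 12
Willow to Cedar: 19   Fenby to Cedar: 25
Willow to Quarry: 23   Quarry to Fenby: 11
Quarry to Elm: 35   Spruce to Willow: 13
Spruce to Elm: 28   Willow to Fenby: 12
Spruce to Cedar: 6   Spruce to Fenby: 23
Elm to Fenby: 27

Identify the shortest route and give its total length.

Route A: 6 + 17 + 23 + 12 + 27 + 28 = 113
Route B: 28 + 34 + 19 + 12 + 11 + 12 = 116
Route C: 28 + 27 + 11 + 23 + 19 + 6 = 114

113 miles — Route A is the shortest.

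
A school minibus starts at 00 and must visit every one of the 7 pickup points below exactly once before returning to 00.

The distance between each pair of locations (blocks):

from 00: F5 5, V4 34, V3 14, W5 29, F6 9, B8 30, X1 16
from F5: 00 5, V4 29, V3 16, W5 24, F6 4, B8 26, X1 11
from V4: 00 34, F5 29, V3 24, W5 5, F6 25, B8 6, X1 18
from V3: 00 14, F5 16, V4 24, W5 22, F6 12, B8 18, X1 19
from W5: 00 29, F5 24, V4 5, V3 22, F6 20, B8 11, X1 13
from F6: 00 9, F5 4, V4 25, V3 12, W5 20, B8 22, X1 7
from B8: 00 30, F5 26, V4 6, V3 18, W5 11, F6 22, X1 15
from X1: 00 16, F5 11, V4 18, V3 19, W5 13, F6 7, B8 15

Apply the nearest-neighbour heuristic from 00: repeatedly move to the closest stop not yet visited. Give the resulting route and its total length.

At 00 the remaining stops are F5 5, F6 9, V3 14, X1 16, W5 29, B8 30, V4 34; go to F5.
At F5 the remaining stops are F6 4, X1 11, V3 16, W5 24, B8 26, V4 29; go to F6.
At F6 the remaining stops are X1 7, V3 12, W5 20, B8 22, V4 25; go to X1.
At X1 the remaining stops are W5 13, B8 15, V4 18, V3 19; go to W5.
At W5 the remaining stops are V4 5, B8 11, V3 22; go to V4.
At V4 the remaining stops are B8 6, V3 24; go to B8.
At B8 the remaining stops are V3 18; go to V3.
Return V3→00: 14.
Total = 5 + 4 + 7 + 13 + 5 + 6 + 18 + 14 = 72.

72 blocks along 00 → F5 → F6 → X1 → W5 → V4 → B8 → V3 → 00.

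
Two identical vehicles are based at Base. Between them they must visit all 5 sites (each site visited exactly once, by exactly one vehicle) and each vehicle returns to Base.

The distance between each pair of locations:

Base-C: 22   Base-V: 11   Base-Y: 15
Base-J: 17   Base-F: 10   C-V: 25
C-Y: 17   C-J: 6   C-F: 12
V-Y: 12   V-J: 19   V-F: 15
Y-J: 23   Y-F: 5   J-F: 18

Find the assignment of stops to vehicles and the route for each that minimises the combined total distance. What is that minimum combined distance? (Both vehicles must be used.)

Try each way of splitting the stops between the two vehicles (each non-empty) and, for each split, find the best tour for each vehicle:
  {C} + {V, Y, J, F}: 44 + 63 = 107
  {V} + {C, Y, J, F}: 22 + 55 = 77
  {C, V} + {Y, J, F}: 58 + 55 = 113
  {Y} + {C, V, J, F}: 30 + 58 = 88
  {C, Y} + {V, J, F}: 54 + 58 = 112
  {V, Y} + {C, J, F}: 38 + 45 = 83
  … (15 splits in total)
Best: vehicle 1 Base → V → Base = 22; vehicle 2 Base → Y → F → C → J → Base = 55; combined 77.

77 — the smallest possible combined total.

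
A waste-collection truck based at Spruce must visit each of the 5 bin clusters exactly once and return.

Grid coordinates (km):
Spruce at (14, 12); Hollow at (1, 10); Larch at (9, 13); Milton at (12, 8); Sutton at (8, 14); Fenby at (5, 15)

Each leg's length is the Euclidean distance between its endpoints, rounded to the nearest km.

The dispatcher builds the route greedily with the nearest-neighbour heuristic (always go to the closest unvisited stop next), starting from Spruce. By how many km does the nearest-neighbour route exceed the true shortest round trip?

The nearest-neighbour route is 3 km longer than optimal.

From Spruce: Milton=4, Larch=5, Sutton=6, Fenby=9, Hollow=13 → choose Milton (4).
From Milton: Larch=6, Sutton=7, Fenby=10, Hollow=11 → choose Larch (6).
From Larch: Sutton=1, Fenby=4, Hollow=9 → choose Sutton (1).
From Sutton: Fenby=3, Hollow=8 → choose Fenby (3).
From Fenby: Hollow=6 → choose Hollow (6).
NN route Spruce → Milton → Larch → Sutton → Fenby → Hollow → Spruce costs 33.
Optimal: Spruce → Larch → Sutton → Fenby → Hollow → Milton → Spruce costs 30 (by enumerating all 60 distinct tours).
Excess = 33 − 30 = 3.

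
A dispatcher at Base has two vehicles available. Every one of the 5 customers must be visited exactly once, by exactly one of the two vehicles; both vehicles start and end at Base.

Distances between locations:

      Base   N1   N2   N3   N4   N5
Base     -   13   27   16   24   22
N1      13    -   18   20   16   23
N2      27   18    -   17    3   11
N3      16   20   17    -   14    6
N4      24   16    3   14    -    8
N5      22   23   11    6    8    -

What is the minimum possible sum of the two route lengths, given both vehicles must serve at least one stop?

Check every non-empty split of the stops between the two vehicles; for each half take its own optimal tour:
  {N1} + {N2, N3, N4, N5}: 26 + 60 = 86
  {N2} + {N1, N3, N4, N5}: 54 + 59 = 113
  {N1, N2} + {N3, N4, N5}: 58 + 54 = 112
  {N3} + {N1, N2, N4, N5}: 32 + 64 = 96
  {N1, N3} + {N2, N4, N5}: 49 + 60 = 109
  {N2, N3} + {N1, N4, N5}: 60 + 59 = 119
  … (15 splits in total)
Best: vehicle 1 Base → N1 → Base = 26; vehicle 2 Base → N2 → N4 → N5 → N3 → Base = 60; combined 86.

86 — the smallest possible combined total.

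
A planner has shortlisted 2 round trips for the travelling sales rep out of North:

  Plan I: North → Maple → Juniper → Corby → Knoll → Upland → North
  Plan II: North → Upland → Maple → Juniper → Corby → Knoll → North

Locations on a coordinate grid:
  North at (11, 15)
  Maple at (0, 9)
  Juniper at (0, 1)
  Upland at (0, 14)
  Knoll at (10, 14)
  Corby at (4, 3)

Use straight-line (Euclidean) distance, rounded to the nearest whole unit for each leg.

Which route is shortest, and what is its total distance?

Plan I: 13 + 8 + 4 + 13 + 10 + 11 = 59
Plan II: 11 + 5 + 8 + 4 + 13 + 1 = 42

42 — Plan II is the shortest.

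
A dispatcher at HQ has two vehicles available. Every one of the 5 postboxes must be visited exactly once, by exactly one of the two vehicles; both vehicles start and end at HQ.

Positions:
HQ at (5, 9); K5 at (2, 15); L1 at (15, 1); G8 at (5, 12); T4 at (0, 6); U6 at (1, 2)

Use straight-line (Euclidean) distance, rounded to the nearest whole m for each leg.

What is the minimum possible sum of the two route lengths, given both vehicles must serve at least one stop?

Try each way of splitting the stops between the two vehicles (each non-empty) and, for each split, find the best tour for each vehicle:
  {K5} + {L1, G8, T4, U6}: 14 + 42 = 56
  {L1} + {K5, G8, T4, U6}: 26 + 28 = 54
  {K5, L1} + {G8, T4, U6}: 39 + 23 = 62
  {G8} + {K5, L1, T4, U6}: 6 + 47 = 53
  {K5, G8} + {L1, T4, U6}: 14 + 37 = 51
  {L1, G8} + {K5, T4, U6}: 31 + 28 = 59
  … (15 splits in total)
Best: vehicle 1 HQ → K5 → G8 → HQ = 14; vehicle 2 HQ → L1 → U6 → T4 → HQ = 37; combined 51.

Minimum combined distance: 51 m.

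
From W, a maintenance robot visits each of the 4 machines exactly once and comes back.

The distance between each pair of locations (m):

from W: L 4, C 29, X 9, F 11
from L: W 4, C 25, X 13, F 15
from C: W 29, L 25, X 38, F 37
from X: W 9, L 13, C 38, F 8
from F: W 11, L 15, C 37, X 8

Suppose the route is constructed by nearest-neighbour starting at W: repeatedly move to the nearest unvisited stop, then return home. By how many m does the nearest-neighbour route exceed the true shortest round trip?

From W: L=4, X=9, F=11, C=29 → choose L (4).
From L: X=13, F=15, C=25 → choose X (13).
From X: F=8, C=38 → choose F (8).
From F: C=37 → choose C (37).
NN route W → L → X → F → C → W costs 91.
Optimal: W → L → C → F → X → W costs 83 (by enumerating all 12 distinct tours).
Excess = 91 − 83 = 8.

8 m longer than the optimal tour.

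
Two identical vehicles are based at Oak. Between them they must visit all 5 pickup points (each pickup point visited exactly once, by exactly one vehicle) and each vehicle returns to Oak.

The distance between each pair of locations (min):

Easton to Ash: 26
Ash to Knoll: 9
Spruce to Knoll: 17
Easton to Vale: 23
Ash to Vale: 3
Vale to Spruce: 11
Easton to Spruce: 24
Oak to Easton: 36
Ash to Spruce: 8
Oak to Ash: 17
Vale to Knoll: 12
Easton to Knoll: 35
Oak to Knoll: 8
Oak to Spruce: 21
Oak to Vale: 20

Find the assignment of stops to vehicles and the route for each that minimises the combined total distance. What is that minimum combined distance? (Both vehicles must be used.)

104 min — the smallest possible combined total.

There are 2^4 − 1 = 15 ways to divide the 5 stops into two non-empty groups. For each, the best each vehicle can do is its own shortest tour through its group:
  {Easton} + {Ash, Vale, Spruce, Knoll}: 72 + 52 = 124
  {Ash} + {Easton, Vale, Spruce, Knoll}: 34 + 88 = 122
  {Easton, Ash} + {Vale, Spruce, Knoll}: 79 + 52 = 131
  {Vale} + {Easton, Ash, Spruce, Knoll}: 40 + 85 = 125
  {Easton, Vale} + {Ash, Spruce, Knoll}: 79 + 46 = 125
  {Ash, Vale} + {Easton, Spruce, Knoll}: 40 + 85 = 125
  … (15 splits in total)
  {Easton, Ash, Vale, Spruce} + {Knoll}: 88 + 16 = 104  ← best
Best: vehicle 1 Oak → Ash → Vale → Easton → Spruce → Oak = 88; vehicle 2 Oak → Knoll → Oak = 16; combined 104.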